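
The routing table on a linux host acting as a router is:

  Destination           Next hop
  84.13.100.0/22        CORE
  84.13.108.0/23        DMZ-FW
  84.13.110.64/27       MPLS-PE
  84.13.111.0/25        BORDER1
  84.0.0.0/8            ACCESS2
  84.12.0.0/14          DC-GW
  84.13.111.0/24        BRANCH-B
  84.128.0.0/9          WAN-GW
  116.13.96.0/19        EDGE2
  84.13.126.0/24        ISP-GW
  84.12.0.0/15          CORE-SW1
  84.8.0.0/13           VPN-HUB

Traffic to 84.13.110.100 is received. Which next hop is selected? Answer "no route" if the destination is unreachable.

CORE-SW1

Routes whose prefix contains 84.13.110.100:
  84.0.0.0/8 (84.0.0.0 - 84.255.255.255) -> ACCESS2
  84.8.0.0/13 (84.8.0.0 - 84.15.255.255) -> VPN-HUB
  84.12.0.0/14 (84.12.0.0 - 84.15.255.255) -> DC-GW
  84.12.0.0/15 (84.12.0.0 - 84.13.255.255) -> CORE-SW1
More-specific entries that do NOT match:
  84.13.110.64/27 (84.13.110.64 - 84.13.110.95) does not contain 84.13.110.100
  84.13.111.0/25 (84.13.111.0 - 84.13.111.127) does not contain 84.13.110.100
  84.13.111.0/24 (84.13.111.0 - 84.13.111.255) does not contain 84.13.110.100
  84.13.126.0/24 (84.13.126.0 - 84.13.126.255) does not contain 84.13.110.100
  84.13.108.0/23 (84.13.108.0 - 84.13.109.255) does not contain 84.13.110.100
  84.13.100.0/22 (84.13.100.0 - 84.13.103.255) does not contain 84.13.110.100
  116.13.96.0/19 (116.13.96.0 - 116.13.127.255) does not contain 84.13.110.100
Longest matching prefix is /15 -> next hop CORE-SW1.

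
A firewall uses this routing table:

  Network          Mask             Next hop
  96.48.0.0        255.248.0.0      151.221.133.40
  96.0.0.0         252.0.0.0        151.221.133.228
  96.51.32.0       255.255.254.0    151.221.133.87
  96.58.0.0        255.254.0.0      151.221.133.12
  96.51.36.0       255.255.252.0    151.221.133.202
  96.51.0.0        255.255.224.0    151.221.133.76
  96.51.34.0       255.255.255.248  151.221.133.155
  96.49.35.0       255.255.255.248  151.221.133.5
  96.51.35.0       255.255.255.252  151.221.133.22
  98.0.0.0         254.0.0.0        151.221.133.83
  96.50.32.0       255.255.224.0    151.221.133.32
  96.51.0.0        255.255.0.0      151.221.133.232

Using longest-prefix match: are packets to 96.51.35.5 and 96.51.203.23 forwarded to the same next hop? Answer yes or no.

96.51.35.5: longest match 96.51.0.0/16 -> 151.221.133.232
96.51.203.23: longest match 96.51.0.0/16 -> 151.221.133.232

yes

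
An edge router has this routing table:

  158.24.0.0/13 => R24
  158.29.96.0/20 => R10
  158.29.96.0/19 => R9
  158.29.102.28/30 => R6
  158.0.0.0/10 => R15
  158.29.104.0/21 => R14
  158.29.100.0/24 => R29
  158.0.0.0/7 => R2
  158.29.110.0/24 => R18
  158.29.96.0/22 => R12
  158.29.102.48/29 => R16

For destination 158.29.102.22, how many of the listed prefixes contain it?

5

Prefixes containing 158.29.102.22:
  158.0.0.0/7 (158.0.0.0 - 159.255.255.255)
  158.0.0.0/10 (158.0.0.0 - 158.63.255.255)
  158.24.0.0/13 (158.24.0.0 - 158.31.255.255)
  158.29.96.0/19 (158.29.96.0 - 158.29.127.255)
  158.29.96.0/20 (158.29.96.0 - 158.29.111.255)
Total matching entries: 5.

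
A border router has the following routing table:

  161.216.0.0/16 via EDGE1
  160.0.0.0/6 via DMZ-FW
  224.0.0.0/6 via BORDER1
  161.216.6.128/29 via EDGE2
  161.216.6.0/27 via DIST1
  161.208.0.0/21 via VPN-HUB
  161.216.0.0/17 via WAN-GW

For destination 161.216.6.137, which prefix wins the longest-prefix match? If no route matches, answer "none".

Entries matching 161.216.6.137:
  160.0.0.0/6 (160.0.0.0 - 163.255.255.255)
  161.216.0.0/16 (161.216.0.0 - 161.216.255.255)
  161.216.0.0/17 (161.216.0.0 - 161.216.127.255)
Most specific is 161.216.0.0/17.

161.216.0.0/17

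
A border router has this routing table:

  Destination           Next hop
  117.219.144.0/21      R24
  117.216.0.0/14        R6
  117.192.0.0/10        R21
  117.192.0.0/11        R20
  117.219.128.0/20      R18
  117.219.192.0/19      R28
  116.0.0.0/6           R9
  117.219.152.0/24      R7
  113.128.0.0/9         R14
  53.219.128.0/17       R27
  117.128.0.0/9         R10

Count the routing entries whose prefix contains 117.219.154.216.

5

Prefixes containing 117.219.154.216:
  116.0.0.0/6 (116.0.0.0 - 119.255.255.255)
  117.128.0.0/9 (117.128.0.0 - 117.255.255.255)
  117.192.0.0/10 (117.192.0.0 - 117.255.255.255)
  117.192.0.0/11 (117.192.0.0 - 117.223.255.255)
  117.216.0.0/14 (117.216.0.0 - 117.219.255.255)
Total matching entries: 5.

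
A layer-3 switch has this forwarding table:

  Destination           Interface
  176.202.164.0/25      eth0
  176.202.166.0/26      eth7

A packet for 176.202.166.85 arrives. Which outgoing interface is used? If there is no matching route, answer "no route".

No entry's prefix contains 176.202.166.85; there is no default route.

no route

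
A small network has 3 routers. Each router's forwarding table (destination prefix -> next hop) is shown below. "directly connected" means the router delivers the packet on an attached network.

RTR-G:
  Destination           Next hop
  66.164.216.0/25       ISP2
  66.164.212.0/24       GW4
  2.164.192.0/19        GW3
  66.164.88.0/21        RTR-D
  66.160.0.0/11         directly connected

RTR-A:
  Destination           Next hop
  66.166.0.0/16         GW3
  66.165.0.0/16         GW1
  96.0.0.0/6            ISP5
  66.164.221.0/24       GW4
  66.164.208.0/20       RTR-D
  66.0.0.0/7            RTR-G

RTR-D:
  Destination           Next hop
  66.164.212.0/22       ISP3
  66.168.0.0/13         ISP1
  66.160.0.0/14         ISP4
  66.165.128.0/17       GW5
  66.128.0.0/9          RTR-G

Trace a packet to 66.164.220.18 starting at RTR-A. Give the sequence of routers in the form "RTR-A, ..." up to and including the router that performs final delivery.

At RTR-A: longest match for 66.164.220.18 is 66.164.208.0/20 -> RTR-D
At RTR-D: longest match for 66.164.220.18 is 66.128.0.0/9 -> RTR-G
At RTR-G: longest match for 66.164.220.18 is 66.160.0.0/11 -> directly connected

RTR-A, RTR-D, RTR-G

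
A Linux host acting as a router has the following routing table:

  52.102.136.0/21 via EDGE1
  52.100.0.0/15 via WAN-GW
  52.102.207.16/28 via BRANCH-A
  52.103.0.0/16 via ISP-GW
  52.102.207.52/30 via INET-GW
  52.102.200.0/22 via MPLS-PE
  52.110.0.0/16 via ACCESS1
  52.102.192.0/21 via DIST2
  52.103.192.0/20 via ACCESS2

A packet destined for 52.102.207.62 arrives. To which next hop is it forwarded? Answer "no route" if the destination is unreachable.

no route

No entry's prefix contains 52.102.207.62; there is no default route.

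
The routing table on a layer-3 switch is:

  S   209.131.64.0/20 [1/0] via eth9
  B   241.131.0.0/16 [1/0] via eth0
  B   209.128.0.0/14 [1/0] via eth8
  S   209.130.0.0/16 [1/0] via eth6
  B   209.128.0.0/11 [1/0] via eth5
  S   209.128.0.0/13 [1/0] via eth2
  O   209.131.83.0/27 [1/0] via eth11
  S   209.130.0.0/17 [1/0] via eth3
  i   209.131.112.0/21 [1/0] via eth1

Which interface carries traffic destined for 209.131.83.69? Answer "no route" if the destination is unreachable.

Routes whose prefix contains 209.131.83.69:
  209.128.0.0/11 (209.128.0.0 - 209.159.255.255) -> eth5
  209.128.0.0/13 (209.128.0.0 - 209.135.255.255) -> eth2
  209.128.0.0/14 (209.128.0.0 - 209.131.255.255) -> eth8
More-specific entries that do NOT match:
  209.131.83.0/27 (209.131.83.0 - 209.131.83.31) does not contain 209.131.83.69
  209.131.112.0/21 (209.131.112.0 - 209.131.119.255) does not contain 209.131.83.69
  209.131.64.0/20 (209.131.64.0 - 209.131.79.255) does not contain 209.131.83.69
  209.130.0.0/17 (209.130.0.0 - 209.130.127.255) does not contain 209.131.83.69
  241.131.0.0/16 (241.131.0.0 - 241.131.255.255) does not contain 209.131.83.69
  209.130.0.0/16 (209.130.0.0 - 209.130.255.255) does not contain 209.131.83.69
Longest matching prefix is /14 -> interface eth8.

eth8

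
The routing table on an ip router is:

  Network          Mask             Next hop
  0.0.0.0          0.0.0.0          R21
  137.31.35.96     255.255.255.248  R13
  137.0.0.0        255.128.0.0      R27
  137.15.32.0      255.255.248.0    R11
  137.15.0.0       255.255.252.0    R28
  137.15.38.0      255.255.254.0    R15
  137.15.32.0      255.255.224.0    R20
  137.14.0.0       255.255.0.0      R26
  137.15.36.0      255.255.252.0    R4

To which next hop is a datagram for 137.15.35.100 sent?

Routes whose prefix contains 137.15.35.100:
  0.0.0.0/0 (default, matches everything) -> R21
  137.0.0.0/9 (137.0.0.0 - 137.127.255.255) -> R27
  137.15.32.0/19 (137.15.32.0 - 137.15.63.255) -> R20
  137.15.32.0/21 (137.15.32.0 - 137.15.39.255) -> R11
More-specific entries that do NOT match:
  137.31.35.96/29 (137.31.35.96 - 137.31.35.103) does not contain 137.15.35.100
  137.15.38.0/23 (137.15.38.0 - 137.15.39.255) does not contain 137.15.35.100
  137.15.0.0/22 (137.15.0.0 - 137.15.3.255) does not contain 137.15.35.100
  137.15.36.0/22 (137.15.36.0 - 137.15.39.255) does not contain 137.15.35.100
Longest matching prefix is /21 -> next hop R11.

R11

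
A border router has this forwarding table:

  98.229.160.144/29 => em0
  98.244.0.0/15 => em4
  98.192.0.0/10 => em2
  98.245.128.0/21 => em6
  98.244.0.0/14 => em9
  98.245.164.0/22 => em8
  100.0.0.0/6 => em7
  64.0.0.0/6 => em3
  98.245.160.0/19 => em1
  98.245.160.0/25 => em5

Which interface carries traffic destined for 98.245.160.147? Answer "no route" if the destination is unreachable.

em1

Routes whose prefix contains 98.245.160.147:
  98.192.0.0/10 (98.192.0.0 - 98.255.255.255) -> em2
  98.244.0.0/14 (98.244.0.0 - 98.247.255.255) -> em9
  98.244.0.0/15 (98.244.0.0 - 98.245.255.255) -> em4
  98.245.160.0/19 (98.245.160.0 - 98.245.191.255) -> em1
More-specific entries that do NOT match:
  98.229.160.144/29 (98.229.160.144 - 98.229.160.151) does not contain 98.245.160.147
  98.245.160.0/25 (98.245.160.0 - 98.245.160.127) does not contain 98.245.160.147
  98.245.164.0/22 (98.245.164.0 - 98.245.167.255) does not contain 98.245.160.147
  98.245.128.0/21 (98.245.128.0 - 98.245.135.255) does not contain 98.245.160.147
Longest matching prefix is /19 -> interface em1.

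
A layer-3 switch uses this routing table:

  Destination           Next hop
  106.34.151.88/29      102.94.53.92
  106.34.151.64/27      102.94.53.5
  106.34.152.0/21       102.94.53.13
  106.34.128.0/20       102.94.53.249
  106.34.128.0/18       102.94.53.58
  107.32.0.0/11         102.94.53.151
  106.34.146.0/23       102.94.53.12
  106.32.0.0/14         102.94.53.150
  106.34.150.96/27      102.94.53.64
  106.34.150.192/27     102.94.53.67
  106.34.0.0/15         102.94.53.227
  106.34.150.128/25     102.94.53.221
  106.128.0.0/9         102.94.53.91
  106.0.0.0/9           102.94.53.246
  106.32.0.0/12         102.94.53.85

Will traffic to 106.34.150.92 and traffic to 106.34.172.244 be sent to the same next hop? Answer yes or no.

yes

106.34.150.92: longest match 106.34.128.0/18 -> 102.94.53.58
106.34.172.244: longest match 106.34.128.0/18 -> 102.94.53.58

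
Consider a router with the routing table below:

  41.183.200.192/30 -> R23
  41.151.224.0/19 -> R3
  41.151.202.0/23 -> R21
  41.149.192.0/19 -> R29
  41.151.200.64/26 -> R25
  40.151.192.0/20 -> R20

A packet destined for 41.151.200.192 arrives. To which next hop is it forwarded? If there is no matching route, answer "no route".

no route

No entry's prefix contains 41.151.200.192; there is no default route.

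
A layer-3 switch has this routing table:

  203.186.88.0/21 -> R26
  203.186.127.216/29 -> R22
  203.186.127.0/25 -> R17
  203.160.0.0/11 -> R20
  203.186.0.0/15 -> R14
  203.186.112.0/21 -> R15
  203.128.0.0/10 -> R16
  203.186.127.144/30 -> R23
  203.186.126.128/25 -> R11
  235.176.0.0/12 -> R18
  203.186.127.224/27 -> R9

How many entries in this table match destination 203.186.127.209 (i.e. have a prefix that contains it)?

3

Prefixes containing 203.186.127.209:
  203.128.0.0/10 (203.128.0.0 - 203.191.255.255)
  203.160.0.0/11 (203.160.0.0 - 203.191.255.255)
  203.186.0.0/15 (203.186.0.0 - 203.187.255.255)
Total matching entries: 3.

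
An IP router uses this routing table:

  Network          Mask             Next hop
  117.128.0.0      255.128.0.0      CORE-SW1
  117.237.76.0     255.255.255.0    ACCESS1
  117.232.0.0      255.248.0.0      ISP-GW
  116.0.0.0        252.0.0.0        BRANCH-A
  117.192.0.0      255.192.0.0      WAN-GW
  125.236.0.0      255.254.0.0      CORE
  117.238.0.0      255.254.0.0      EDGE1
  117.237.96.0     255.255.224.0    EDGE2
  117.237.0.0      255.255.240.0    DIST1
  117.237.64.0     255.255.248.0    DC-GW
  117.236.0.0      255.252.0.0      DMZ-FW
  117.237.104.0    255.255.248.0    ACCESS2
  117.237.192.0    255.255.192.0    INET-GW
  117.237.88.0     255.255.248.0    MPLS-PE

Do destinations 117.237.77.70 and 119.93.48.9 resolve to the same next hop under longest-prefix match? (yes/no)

117.237.77.70: longest match 117.236.0.0/14 -> DMZ-FW
119.93.48.9: longest match 116.0.0.0/6 -> BRANCH-A

no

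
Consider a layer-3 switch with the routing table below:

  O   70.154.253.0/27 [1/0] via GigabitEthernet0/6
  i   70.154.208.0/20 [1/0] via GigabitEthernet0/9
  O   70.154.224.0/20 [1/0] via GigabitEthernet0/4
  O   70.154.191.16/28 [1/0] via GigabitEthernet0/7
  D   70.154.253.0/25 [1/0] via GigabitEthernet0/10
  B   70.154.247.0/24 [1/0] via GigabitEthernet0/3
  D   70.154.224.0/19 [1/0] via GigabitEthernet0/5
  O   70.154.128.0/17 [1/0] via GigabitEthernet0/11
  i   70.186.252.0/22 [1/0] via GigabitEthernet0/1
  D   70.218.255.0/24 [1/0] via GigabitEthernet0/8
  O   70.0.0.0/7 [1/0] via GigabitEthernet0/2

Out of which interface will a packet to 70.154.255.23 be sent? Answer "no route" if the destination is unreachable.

Routes whose prefix contains 70.154.255.23:
  70.0.0.0/7 (70.0.0.0 - 71.255.255.255) -> GigabitEthernet0/2
  70.154.128.0/17 (70.154.128.0 - 70.154.255.255) -> GigabitEthernet0/11
  70.154.224.0/19 (70.154.224.0 - 70.154.255.255) -> GigabitEthernet0/5
More-specific entries that do NOT match:
  70.154.191.16/28 (70.154.191.16 - 70.154.191.31) does not contain 70.154.255.23
  70.154.253.0/27 (70.154.253.0 - 70.154.253.31) does not contain 70.154.255.23
  70.154.253.0/25 (70.154.253.0 - 70.154.253.127) does not contain 70.154.255.23
  70.154.247.0/24 (70.154.247.0 - 70.154.247.255) does not contain 70.154.255.23
  70.218.255.0/24 (70.218.255.0 - 70.218.255.255) does not contain 70.154.255.23
  70.186.252.0/22 (70.186.252.0 - 70.186.255.255) does not contain 70.154.255.23
  70.154.208.0/20 (70.154.208.0 - 70.154.223.255) does not contain 70.154.255.23
  70.154.224.0/20 (70.154.224.0 - 70.154.239.255) does not contain 70.154.255.23
Longest matching prefix is /19 -> interface GigabitEthernet0/5.

GigabitEthernet0/5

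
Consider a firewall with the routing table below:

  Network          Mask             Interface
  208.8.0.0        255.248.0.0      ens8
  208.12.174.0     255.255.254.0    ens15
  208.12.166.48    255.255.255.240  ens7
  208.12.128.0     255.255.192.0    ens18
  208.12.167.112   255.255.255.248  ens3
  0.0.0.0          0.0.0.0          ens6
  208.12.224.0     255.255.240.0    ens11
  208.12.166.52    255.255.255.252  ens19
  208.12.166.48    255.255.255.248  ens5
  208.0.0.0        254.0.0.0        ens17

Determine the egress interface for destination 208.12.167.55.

ens18

Routes whose prefix contains 208.12.167.55:
  0.0.0.0/0 (default, matches everything) -> ens6
  208.0.0.0/7 (208.0.0.0 - 209.255.255.255) -> ens17
  208.8.0.0/13 (208.8.0.0 - 208.15.255.255) -> ens8
  208.12.128.0/18 (208.12.128.0 - 208.12.191.255) -> ens18
More-specific entries that do NOT match:
  208.12.166.52/30 (208.12.166.52 - 208.12.166.55) does not contain 208.12.167.55
  208.12.167.112/29 (208.12.167.112 - 208.12.167.119) does not contain 208.12.167.55
  208.12.166.48/29 (208.12.166.48 - 208.12.166.55) does not contain 208.12.167.55
  208.12.166.48/28 (208.12.166.48 - 208.12.166.63) does not contain 208.12.167.55
  208.12.174.0/23 (208.12.174.0 - 208.12.175.255) does not contain 208.12.167.55
  208.12.224.0/20 (208.12.224.0 - 208.12.239.255) does not contain 208.12.167.55
Longest matching prefix is /18 -> interface ens18.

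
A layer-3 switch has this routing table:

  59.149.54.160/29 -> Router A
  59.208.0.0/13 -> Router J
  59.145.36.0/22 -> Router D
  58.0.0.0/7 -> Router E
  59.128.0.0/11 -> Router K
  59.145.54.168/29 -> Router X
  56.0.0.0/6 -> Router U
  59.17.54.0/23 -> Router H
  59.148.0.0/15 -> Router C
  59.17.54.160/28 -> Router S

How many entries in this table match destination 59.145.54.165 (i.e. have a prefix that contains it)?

3

Prefixes containing 59.145.54.165:
  56.0.0.0/6 (56.0.0.0 - 59.255.255.255)
  58.0.0.0/7 (58.0.0.0 - 59.255.255.255)
  59.128.0.0/11 (59.128.0.0 - 59.159.255.255)
Total matching entries: 3.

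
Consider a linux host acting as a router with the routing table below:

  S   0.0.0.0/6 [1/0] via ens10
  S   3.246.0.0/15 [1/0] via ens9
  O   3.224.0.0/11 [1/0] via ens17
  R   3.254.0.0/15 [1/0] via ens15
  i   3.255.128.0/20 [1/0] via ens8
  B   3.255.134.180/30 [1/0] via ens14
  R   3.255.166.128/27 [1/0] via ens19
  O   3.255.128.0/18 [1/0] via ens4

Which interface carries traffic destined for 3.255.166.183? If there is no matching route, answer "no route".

Routes whose prefix contains 3.255.166.183:
  0.0.0.0/6 (0.0.0.0 - 3.255.255.255) -> ens10
  3.224.0.0/11 (3.224.0.0 - 3.255.255.255) -> ens17
  3.254.0.0/15 (3.254.0.0 - 3.255.255.255) -> ens15
  3.255.128.0/18 (3.255.128.0 - 3.255.191.255) -> ens4
More-specific entries that do NOT match:
  3.255.134.180/30 (3.255.134.180 - 3.255.134.183) does not contain 3.255.166.183
  3.255.166.128/27 (3.255.166.128 - 3.255.166.159) does not contain 3.255.166.183
  3.255.128.0/20 (3.255.128.0 - 3.255.143.255) does not contain 3.255.166.183
Longest matching prefix is /18 -> interface ens4.

ens4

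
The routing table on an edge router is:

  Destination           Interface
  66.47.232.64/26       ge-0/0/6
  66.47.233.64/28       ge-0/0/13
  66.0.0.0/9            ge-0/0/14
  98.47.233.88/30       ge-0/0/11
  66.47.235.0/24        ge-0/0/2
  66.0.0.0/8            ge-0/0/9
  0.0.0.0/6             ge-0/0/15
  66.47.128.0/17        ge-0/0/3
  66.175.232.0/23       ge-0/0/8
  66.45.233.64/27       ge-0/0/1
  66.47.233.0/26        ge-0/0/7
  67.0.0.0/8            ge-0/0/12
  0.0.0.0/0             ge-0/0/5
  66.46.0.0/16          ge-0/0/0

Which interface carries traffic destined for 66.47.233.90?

ge-0/0/3

Routes whose prefix contains 66.47.233.90:
  0.0.0.0/0 (default, matches everything) -> ge-0/0/5
  66.0.0.0/8 (66.0.0.0 - 66.255.255.255) -> ge-0/0/9
  66.0.0.0/9 (66.0.0.0 - 66.127.255.255) -> ge-0/0/14
  66.47.128.0/17 (66.47.128.0 - 66.47.255.255) -> ge-0/0/3
More-specific entries that do NOT match:
  98.47.233.88/30 (98.47.233.88 - 98.47.233.91) does not contain 66.47.233.90
  66.47.233.64/28 (66.47.233.64 - 66.47.233.79) does not contain 66.47.233.90
  66.45.233.64/27 (66.45.233.64 - 66.45.233.95) does not contain 66.47.233.90
  66.47.232.64/26 (66.47.232.64 - 66.47.232.127) does not contain 66.47.233.90
  66.47.233.0/26 (66.47.233.0 - 66.47.233.63) does not contain 66.47.233.90
  66.47.235.0/24 (66.47.235.0 - 66.47.235.255) does not contain 66.47.233.90
  66.175.232.0/23 (66.175.232.0 - 66.175.233.255) does not contain 66.47.233.90
Longest matching prefix is /17 -> interface ge-0/0/3.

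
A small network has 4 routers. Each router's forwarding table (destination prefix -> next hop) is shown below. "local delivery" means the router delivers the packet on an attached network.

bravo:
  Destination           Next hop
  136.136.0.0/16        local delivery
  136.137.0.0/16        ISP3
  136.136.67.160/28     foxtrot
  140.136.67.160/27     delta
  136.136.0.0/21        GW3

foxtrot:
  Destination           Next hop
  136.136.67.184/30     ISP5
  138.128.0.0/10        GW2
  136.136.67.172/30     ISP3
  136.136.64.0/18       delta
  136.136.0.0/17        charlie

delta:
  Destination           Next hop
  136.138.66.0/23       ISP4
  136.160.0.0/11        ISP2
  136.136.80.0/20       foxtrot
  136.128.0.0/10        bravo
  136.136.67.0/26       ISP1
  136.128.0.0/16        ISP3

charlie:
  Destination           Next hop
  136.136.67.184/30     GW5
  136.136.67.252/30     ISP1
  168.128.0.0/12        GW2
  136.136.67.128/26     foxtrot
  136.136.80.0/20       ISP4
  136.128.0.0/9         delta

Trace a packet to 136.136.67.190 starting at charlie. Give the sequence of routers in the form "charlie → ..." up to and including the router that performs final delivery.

At charlie: longest match for 136.136.67.190 is 136.136.67.128/26 -> foxtrot
At foxtrot: longest match for 136.136.67.190 is 136.136.64.0/18 -> delta
At delta: longest match for 136.136.67.190 is 136.128.0.0/10 -> bravo
At bravo: longest match for 136.136.67.190 is 136.136.0.0/16 -> local delivery

charlie → foxtrot → delta → bravo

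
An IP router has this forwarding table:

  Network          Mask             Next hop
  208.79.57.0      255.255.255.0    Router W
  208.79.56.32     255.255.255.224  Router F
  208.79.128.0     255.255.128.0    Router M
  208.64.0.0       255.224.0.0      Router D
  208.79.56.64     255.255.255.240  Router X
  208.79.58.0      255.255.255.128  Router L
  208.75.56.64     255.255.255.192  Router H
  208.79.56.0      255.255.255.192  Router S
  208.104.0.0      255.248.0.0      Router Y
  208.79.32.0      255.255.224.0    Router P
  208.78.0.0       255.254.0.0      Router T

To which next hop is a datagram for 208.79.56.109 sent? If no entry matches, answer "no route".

Routes whose prefix contains 208.79.56.109:
  208.64.0.0/11 (208.64.0.0 - 208.95.255.255) -> Router D
  208.78.0.0/15 (208.78.0.0 - 208.79.255.255) -> Router T
  208.79.32.0/19 (208.79.32.0 - 208.79.63.255) -> Router P
More-specific entries that do NOT match:
  208.79.56.64/28 (208.79.56.64 - 208.79.56.79) does not contain 208.79.56.109
  208.79.56.32/27 (208.79.56.32 - 208.79.56.63) does not contain 208.79.56.109
  208.75.56.64/26 (208.75.56.64 - 208.75.56.127) does not contain 208.79.56.109
  208.79.56.0/26 (208.79.56.0 - 208.79.56.63) does not contain 208.79.56.109
  208.79.58.0/25 (208.79.58.0 - 208.79.58.127) does not contain 208.79.56.109
  208.79.57.0/24 (208.79.57.0 - 208.79.57.255) does not contain 208.79.56.109
Longest matching prefix is /19 -> next hop Router P.

Router P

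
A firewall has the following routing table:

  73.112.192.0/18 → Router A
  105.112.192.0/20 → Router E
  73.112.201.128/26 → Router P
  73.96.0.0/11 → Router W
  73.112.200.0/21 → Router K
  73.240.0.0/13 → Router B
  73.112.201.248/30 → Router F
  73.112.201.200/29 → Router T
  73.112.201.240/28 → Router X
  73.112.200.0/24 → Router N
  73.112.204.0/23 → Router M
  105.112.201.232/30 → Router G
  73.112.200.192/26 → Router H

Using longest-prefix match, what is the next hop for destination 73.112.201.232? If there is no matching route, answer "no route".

Router K

Routes whose prefix contains 73.112.201.232:
  73.96.0.0/11 (73.96.0.0 - 73.127.255.255) -> Router W
  73.112.192.0/18 (73.112.192.0 - 73.112.255.255) -> Router A
  73.112.200.0/21 (73.112.200.0 - 73.112.207.255) -> Router K
More-specific entries that do NOT match:
  73.112.201.248/30 (73.112.201.248 - 73.112.201.251) does not contain 73.112.201.232
  105.112.201.232/30 (105.112.201.232 - 105.112.201.235) does not contain 73.112.201.232
  73.112.201.200/29 (73.112.201.200 - 73.112.201.207) does not contain 73.112.201.232
  73.112.201.240/28 (73.112.201.240 - 73.112.201.255) does not contain 73.112.201.232
  73.112.201.128/26 (73.112.201.128 - 73.112.201.191) does not contain 73.112.201.232
  73.112.200.192/26 (73.112.200.192 - 73.112.200.255) does not contain 73.112.201.232
  73.112.200.0/24 (73.112.200.0 - 73.112.200.255) does not contain 73.112.201.232
  73.112.204.0/23 (73.112.204.0 - 73.112.205.255) does not contain 73.112.201.232
Longest matching prefix is /21 -> next hop Router K.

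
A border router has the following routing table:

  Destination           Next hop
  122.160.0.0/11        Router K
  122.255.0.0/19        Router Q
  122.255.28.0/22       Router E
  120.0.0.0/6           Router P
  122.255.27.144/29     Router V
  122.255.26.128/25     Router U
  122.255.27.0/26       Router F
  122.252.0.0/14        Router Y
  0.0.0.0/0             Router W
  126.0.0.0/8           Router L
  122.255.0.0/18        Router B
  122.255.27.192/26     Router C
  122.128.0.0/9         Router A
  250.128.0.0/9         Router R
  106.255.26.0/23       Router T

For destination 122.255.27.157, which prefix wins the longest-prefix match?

122.255.0.0/19

Entries matching 122.255.27.157:
  0.0.0.0/0 (default, matches everything)
  120.0.0.0/6 (120.0.0.0 - 123.255.255.255)
  122.128.0.0/9 (122.128.0.0 - 122.255.255.255)
  122.252.0.0/14 (122.252.0.0 - 122.255.255.255)
  122.255.0.0/18 (122.255.0.0 - 122.255.63.255)
  122.255.0.0/19 (122.255.0.0 - 122.255.31.255)
Most specific is 122.255.0.0/19.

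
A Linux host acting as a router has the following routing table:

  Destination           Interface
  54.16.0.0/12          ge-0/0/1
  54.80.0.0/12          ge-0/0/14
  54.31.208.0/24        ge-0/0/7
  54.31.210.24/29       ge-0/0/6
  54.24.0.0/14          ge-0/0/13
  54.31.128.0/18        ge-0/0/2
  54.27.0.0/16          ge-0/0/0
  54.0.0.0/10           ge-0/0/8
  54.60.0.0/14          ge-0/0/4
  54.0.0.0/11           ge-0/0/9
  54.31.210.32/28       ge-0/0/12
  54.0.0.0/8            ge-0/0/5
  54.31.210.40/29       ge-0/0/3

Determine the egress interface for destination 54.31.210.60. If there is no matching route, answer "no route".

Routes whose prefix contains 54.31.210.60:
  54.0.0.0/8 (54.0.0.0 - 54.255.255.255) -> ge-0/0/5
  54.0.0.0/10 (54.0.0.0 - 54.63.255.255) -> ge-0/0/8
  54.0.0.0/11 (54.0.0.0 - 54.31.255.255) -> ge-0/0/9
  54.16.0.0/12 (54.16.0.0 - 54.31.255.255) -> ge-0/0/1
More-specific entries that do NOT match:
  54.31.210.24/29 (54.31.210.24 - 54.31.210.31) does not contain 54.31.210.60
  54.31.210.40/29 (54.31.210.40 - 54.31.210.47) does not contain 54.31.210.60
  54.31.210.32/28 (54.31.210.32 - 54.31.210.47) does not contain 54.31.210.60
  54.31.208.0/24 (54.31.208.0 - 54.31.208.255) does not contain 54.31.210.60
  54.31.128.0/18 (54.31.128.0 - 54.31.191.255) does not contain 54.31.210.60
  54.27.0.0/16 (54.27.0.0 - 54.27.255.255) does not contain 54.31.210.60
  54.24.0.0/14 (54.24.0.0 - 54.27.255.255) does not contain 54.31.210.60
  54.60.0.0/14 (54.60.0.0 - 54.63.255.255) does not contain 54.31.210.60
Longest matching prefix is /12 -> interface ge-0/0/1.

ge-0/0/1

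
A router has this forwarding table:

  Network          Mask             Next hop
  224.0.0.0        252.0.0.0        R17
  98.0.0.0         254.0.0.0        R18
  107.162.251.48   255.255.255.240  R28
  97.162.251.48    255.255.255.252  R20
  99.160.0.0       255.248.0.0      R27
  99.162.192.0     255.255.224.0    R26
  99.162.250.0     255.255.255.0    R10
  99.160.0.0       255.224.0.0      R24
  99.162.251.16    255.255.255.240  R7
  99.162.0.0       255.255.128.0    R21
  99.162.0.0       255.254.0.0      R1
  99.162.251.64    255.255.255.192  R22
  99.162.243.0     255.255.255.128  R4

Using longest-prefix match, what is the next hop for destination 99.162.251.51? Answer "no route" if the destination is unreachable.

Routes whose prefix contains 99.162.251.51:
  98.0.0.0/7 (98.0.0.0 - 99.255.255.255) -> R18
  99.160.0.0/11 (99.160.0.0 - 99.191.255.255) -> R24
  99.160.0.0/13 (99.160.0.0 - 99.167.255.255) -> R27
  99.162.0.0/15 (99.162.0.0 - 99.163.255.255) -> R1
More-specific entries that do NOT match:
  97.162.251.48/30 (97.162.251.48 - 97.162.251.51) does not contain 99.162.251.51
  107.162.251.48/28 (107.162.251.48 - 107.162.251.63) does not contain 99.162.251.51
  99.162.251.16/28 (99.162.251.16 - 99.162.251.31) does not contain 99.162.251.51
  99.162.251.64/26 (99.162.251.64 - 99.162.251.127) does not contain 99.162.251.51
  99.162.243.0/25 (99.162.243.0 - 99.162.243.127) does not contain 99.162.251.51
  99.162.250.0/24 (99.162.250.0 - 99.162.250.255) does not contain 99.162.251.51
  99.162.192.0/19 (99.162.192.0 - 99.162.223.255) does not contain 99.162.251.51
  99.162.0.0/17 (99.162.0.0 - 99.162.127.255) does not contain 99.162.251.51
Longest matching prefix is /15 -> next hop R1.

R1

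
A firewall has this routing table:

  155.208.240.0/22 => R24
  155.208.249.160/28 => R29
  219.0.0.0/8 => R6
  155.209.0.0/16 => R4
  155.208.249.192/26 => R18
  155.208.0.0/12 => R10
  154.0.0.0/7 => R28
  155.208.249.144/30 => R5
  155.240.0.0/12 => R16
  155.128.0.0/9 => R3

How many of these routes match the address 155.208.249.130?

3

Prefixes containing 155.208.249.130:
  154.0.0.0/7 (154.0.0.0 - 155.255.255.255)
  155.128.0.0/9 (155.128.0.0 - 155.255.255.255)
  155.208.0.0/12 (155.208.0.0 - 155.223.255.255)
Total matching entries: 3.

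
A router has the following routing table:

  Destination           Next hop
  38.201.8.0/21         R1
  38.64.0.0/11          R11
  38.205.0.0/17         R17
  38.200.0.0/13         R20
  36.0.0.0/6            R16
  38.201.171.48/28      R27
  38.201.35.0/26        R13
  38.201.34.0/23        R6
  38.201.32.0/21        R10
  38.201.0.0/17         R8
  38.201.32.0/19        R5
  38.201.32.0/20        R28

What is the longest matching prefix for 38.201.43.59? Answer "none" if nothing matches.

Entries matching 38.201.43.59:
  36.0.0.0/6 (36.0.0.0 - 39.255.255.255)
  38.200.0.0/13 (38.200.0.0 - 38.207.255.255)
  38.201.0.0/17 (38.201.0.0 - 38.201.127.255)
  38.201.32.0/19 (38.201.32.0 - 38.201.63.255)
  38.201.32.0/20 (38.201.32.0 - 38.201.47.255)
Most specific is 38.201.32.0/20.

38.201.32.0/20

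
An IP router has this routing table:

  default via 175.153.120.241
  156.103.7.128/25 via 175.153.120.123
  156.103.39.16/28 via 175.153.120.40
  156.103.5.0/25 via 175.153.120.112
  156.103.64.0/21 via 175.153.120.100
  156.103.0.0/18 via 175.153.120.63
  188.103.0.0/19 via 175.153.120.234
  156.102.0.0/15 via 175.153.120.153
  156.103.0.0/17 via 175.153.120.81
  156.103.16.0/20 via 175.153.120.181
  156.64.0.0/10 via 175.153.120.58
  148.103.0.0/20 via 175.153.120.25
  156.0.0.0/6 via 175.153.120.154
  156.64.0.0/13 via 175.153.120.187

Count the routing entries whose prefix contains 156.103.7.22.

Prefixes containing 156.103.7.22:
  0.0.0.0/0 (default, matches everything)
  156.0.0.0/6 (156.0.0.0 - 159.255.255.255)
  156.64.0.0/10 (156.64.0.0 - 156.127.255.255)
  156.102.0.0/15 (156.102.0.0 - 156.103.255.255)
  156.103.0.0/17 (156.103.0.0 - 156.103.127.255)
  156.103.0.0/18 (156.103.0.0 - 156.103.63.255)
Total matching entries: 6.

6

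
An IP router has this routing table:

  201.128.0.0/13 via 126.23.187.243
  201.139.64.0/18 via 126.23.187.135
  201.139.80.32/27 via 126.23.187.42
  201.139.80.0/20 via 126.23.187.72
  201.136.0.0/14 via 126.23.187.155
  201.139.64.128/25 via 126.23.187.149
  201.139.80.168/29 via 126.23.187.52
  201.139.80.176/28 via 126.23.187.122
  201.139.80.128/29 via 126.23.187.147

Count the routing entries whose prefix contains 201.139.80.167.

Prefixes containing 201.139.80.167:
  201.136.0.0/14 (201.136.0.0 - 201.139.255.255)
  201.139.64.0/18 (201.139.64.0 - 201.139.127.255)
  201.139.80.0/20 (201.139.80.0 - 201.139.95.255)
Total matching entries: 3.

3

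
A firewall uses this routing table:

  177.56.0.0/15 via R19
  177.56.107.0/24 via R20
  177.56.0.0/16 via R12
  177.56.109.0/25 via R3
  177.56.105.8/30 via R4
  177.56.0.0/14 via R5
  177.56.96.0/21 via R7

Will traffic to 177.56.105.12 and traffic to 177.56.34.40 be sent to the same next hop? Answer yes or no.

177.56.105.12: longest match 177.56.0.0/16 -> R12
177.56.34.40: longest match 177.56.0.0/16 -> R12

yes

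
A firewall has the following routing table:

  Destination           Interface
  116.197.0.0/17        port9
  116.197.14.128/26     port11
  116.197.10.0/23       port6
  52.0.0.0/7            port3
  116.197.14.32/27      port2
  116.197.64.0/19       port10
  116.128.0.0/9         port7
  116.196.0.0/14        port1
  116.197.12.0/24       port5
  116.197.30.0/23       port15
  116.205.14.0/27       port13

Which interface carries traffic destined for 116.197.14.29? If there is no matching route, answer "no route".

Routes whose prefix contains 116.197.14.29:
  116.128.0.0/9 (116.128.0.0 - 116.255.255.255) -> port7
  116.196.0.0/14 (116.196.0.0 - 116.199.255.255) -> port1
  116.197.0.0/17 (116.197.0.0 - 116.197.127.255) -> port9
More-specific entries that do NOT match:
  116.197.14.32/27 (116.197.14.32 - 116.197.14.63) does not contain 116.197.14.29
  116.205.14.0/27 (116.205.14.0 - 116.205.14.31) does not contain 116.197.14.29
  116.197.14.128/26 (116.197.14.128 - 116.197.14.191) does not contain 116.197.14.29
  116.197.12.0/24 (116.197.12.0 - 116.197.12.255) does not contain 116.197.14.29
  116.197.10.0/23 (116.197.10.0 - 116.197.11.255) does not contain 116.197.14.29
  116.197.30.0/23 (116.197.30.0 - 116.197.31.255) does not contain 116.197.14.29
  116.197.64.0/19 (116.197.64.0 - 116.197.95.255) does not contain 116.197.14.29
Longest matching prefix is /17 -> interface port9.

port9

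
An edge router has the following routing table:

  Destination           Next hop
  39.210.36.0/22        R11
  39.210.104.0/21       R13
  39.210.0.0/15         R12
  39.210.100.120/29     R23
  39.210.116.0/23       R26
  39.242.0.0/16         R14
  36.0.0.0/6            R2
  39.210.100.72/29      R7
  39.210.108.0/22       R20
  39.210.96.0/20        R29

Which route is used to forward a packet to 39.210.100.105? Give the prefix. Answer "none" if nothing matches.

Entries matching 39.210.100.105:
  36.0.0.0/6 (36.0.0.0 - 39.255.255.255)
  39.210.0.0/15 (39.210.0.0 - 39.211.255.255)
  39.210.96.0/20 (39.210.96.0 - 39.210.111.255)
Most specific is 39.210.96.0/20.

39.210.96.0/20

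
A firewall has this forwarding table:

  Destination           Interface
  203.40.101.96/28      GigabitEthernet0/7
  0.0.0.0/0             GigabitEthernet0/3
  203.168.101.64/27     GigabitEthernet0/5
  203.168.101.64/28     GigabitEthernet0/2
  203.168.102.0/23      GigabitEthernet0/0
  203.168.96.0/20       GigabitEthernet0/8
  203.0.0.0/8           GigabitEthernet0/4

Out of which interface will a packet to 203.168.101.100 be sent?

Routes whose prefix contains 203.168.101.100:
  0.0.0.0/0 (default, matches everything) -> GigabitEthernet0/3
  203.0.0.0/8 (203.0.0.0 - 203.255.255.255) -> GigabitEthernet0/4
  203.168.96.0/20 (203.168.96.0 - 203.168.111.255) -> GigabitEthernet0/8
More-specific entries that do NOT match:
  203.40.101.96/28 (203.40.101.96 - 203.40.101.111) does not contain 203.168.101.100
  203.168.101.64/28 (203.168.101.64 - 203.168.101.79) does not contain 203.168.101.100
  203.168.101.64/27 (203.168.101.64 - 203.168.101.95) does not contain 203.168.101.100
  203.168.102.0/23 (203.168.102.0 - 203.168.103.255) does not contain 203.168.101.100
Longest matching prefix is /20 -> interface GigabitEthernet0/8.

GigabitEthernet0/8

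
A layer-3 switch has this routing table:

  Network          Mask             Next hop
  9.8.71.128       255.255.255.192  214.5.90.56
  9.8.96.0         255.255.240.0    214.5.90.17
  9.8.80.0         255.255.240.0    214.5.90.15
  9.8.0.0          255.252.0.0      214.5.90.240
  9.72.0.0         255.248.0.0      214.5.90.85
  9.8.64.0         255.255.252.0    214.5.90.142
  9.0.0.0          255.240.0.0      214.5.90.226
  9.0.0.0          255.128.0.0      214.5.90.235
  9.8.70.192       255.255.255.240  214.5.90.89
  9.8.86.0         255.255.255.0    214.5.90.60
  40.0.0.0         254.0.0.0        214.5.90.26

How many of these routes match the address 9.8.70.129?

Prefixes containing 9.8.70.129:
  9.0.0.0/9 (9.0.0.0 - 9.127.255.255)
  9.0.0.0/12 (9.0.0.0 - 9.15.255.255)
  9.8.0.0/14 (9.8.0.0 - 9.11.255.255)
Total matching entries: 3.

3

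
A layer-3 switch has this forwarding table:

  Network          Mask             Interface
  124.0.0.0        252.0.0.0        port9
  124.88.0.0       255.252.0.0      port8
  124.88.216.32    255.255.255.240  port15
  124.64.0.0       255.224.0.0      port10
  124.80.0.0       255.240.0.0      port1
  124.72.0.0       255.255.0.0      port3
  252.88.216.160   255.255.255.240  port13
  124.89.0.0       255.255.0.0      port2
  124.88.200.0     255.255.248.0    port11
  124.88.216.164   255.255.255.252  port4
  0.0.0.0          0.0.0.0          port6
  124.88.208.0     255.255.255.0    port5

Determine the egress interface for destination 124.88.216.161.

port8

Routes whose prefix contains 124.88.216.161:
  0.0.0.0/0 (default, matches everything) -> port6
  124.0.0.0/6 (124.0.0.0 - 127.255.255.255) -> port9
  124.64.0.0/11 (124.64.0.0 - 124.95.255.255) -> port10
  124.80.0.0/12 (124.80.0.0 - 124.95.255.255) -> port1
  124.88.0.0/14 (124.88.0.0 - 124.91.255.255) -> port8
More-specific entries that do NOT match:
  124.88.216.164/30 (124.88.216.164 - 124.88.216.167) does not contain 124.88.216.161
  124.88.216.32/28 (124.88.216.32 - 124.88.216.47) does not contain 124.88.216.161
  252.88.216.160/28 (252.88.216.160 - 252.88.216.175) does not contain 124.88.216.161
  124.88.208.0/24 (124.88.208.0 - 124.88.208.255) does not contain 124.88.216.161
  124.88.200.0/21 (124.88.200.0 - 124.88.207.255) does not contain 124.88.216.161
  124.72.0.0/16 (124.72.0.0 - 124.72.255.255) does not contain 124.88.216.161
  124.89.0.0/16 (124.89.0.0 - 124.89.255.255) does not contain 124.88.216.161
Longest matching prefix is /14 -> interface port8.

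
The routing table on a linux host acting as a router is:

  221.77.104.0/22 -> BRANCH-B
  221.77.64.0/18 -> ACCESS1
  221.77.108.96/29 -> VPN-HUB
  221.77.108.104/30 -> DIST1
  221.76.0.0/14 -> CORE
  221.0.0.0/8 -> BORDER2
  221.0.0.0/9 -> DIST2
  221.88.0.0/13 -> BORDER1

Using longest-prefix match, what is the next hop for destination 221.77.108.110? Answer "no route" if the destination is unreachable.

Routes whose prefix contains 221.77.108.110:
  221.0.0.0/8 (221.0.0.0 - 221.255.255.255) -> BORDER2
  221.0.0.0/9 (221.0.0.0 - 221.127.255.255) -> DIST2
  221.76.0.0/14 (221.76.0.0 - 221.79.255.255) -> CORE
  221.77.64.0/18 (221.77.64.0 - 221.77.127.255) -> ACCESS1
More-specific entries that do NOT match:
  221.77.108.104/30 (221.77.108.104 - 221.77.108.107) does not contain 221.77.108.110
  221.77.108.96/29 (221.77.108.96 - 221.77.108.103) does not contain 221.77.108.110
  221.77.104.0/22 (221.77.104.0 - 221.77.107.255) does not contain 221.77.108.110
Longest matching prefix is /18 -> next hop ACCESS1.

ACCESS1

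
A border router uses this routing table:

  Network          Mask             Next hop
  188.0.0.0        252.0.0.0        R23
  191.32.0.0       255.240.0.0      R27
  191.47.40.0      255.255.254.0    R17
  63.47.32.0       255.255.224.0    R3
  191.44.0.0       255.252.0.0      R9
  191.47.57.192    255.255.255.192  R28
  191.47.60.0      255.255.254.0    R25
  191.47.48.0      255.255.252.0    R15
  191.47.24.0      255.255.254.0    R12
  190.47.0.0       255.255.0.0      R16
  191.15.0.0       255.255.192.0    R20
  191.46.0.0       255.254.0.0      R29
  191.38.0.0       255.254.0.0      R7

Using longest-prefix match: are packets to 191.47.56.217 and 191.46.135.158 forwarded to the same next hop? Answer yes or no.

191.47.56.217: longest match 191.46.0.0/15 -> R29
191.46.135.158: longest match 191.46.0.0/15 -> R29

yes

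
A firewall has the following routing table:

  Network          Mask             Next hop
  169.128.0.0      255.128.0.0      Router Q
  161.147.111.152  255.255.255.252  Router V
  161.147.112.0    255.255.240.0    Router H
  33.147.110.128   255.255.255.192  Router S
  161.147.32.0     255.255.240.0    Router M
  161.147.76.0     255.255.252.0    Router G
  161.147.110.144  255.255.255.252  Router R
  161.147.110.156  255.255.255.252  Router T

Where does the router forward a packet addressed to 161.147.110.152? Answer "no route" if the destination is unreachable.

no route

No entry's prefix contains 161.147.110.152; there is no default route.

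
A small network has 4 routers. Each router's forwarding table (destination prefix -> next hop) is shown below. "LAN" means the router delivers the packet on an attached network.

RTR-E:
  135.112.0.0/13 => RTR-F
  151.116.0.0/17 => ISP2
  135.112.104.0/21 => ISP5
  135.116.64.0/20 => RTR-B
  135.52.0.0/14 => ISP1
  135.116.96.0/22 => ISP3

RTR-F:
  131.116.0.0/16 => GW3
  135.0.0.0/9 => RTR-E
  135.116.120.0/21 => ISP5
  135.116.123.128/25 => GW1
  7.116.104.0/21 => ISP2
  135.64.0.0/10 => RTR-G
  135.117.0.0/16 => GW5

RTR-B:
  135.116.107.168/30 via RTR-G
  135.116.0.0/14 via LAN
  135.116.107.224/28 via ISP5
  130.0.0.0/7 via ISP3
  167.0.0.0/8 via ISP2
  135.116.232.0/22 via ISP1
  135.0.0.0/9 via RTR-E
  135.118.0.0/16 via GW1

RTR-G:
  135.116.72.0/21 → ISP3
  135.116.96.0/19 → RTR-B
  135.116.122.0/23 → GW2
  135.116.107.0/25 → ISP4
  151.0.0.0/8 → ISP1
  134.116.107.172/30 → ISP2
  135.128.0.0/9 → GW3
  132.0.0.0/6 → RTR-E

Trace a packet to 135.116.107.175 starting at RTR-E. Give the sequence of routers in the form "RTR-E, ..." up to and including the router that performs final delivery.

RTR-E, RTR-F, RTR-G, RTR-B

At RTR-E: longest match for 135.116.107.175 is 135.112.0.0/13 -> RTR-F
At RTR-F: longest match for 135.116.107.175 is 135.64.0.0/10 -> RTR-G
At RTR-G: longest match for 135.116.107.175 is 135.116.96.0/19 -> RTR-B
At RTR-B: longest match for 135.116.107.175 is 135.116.0.0/14 -> LAN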